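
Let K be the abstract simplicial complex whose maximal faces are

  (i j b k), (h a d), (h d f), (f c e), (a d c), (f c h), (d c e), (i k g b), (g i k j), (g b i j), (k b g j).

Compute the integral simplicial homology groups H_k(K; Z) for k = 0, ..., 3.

Order the vertices as a < b < c < d < e < f < g < h < i < j < k. Listing each simplex with vertices in this order, K has dimension 3 with simplices:

  0-simplices (11): a, b, c, d, e, f, g, h, i, j, k
  1-simplices (22): ac, ad, ah, bg, bi, bj, bk, cd, ce, cf, ch, de, df, dh, ef, fh, gi, gj, gk, ij, ik, jk
  2-simplices (16): acd, adh, bgi, bgj, bgk, bij, bik, bjk, cde, cef, cfh, dfh, gij, gik, gjk, ijk
  3-simplices (5): bgij, bgik, bgjk, bijk, gijk

so the chain groups are C_0 ≅ Z^11, C_1 ≅ Z^22, C_2 ≅ Z^16, C_3 ≅ Z^5.

Boundary ∂_1: C_1 → C_0 maps an edge to its endpoints' difference, ∂[p,q] = q − p.
The resulting 11×22 matrix has rank 9, and its Smith normal form has invariant factors (1,1,1,1,1,1,1,1,1).

The boundary map ∂_2: C_2 → C_1 sends each 2-simplex [p,q,r] to [q,r] − [p,r] + [p,q]. For instance
  ∂bik = ik − bk + bi,
  ∂adh = dh − ah + ad.
The resulting 22×16 matrix has rank 12, and its Smith normal form has invariant factors (1,1,1,1,1,1,1,1,1,1,1,1).

∂_3: C_3 → C_2 sends each 3-simplex σ to the alternating sum Σ_i (−1)^i (σ with its i-th vertex removed). For instance
  ∂bgjk = gjk − bjk + bgk − bgj,
  ∂gijk = ijk − gjk + gik − gij.
This gives a 16×5 integer matrix of rank 4; reducing to Smith normal form yields diagonal entries (1,1,1,1).

Reading off H_k = ker ∂_k / im ∂_{k+1}:

  H_0: rank C_0 − rank ∂_1 = 11 − 9 = 2, and the invariant factors of ∂_1 are all 1, so H_0 = Z^2.
  H_1: rank ker ∂_1 − rank ∂_2 = (22 − 9) − 12 = 1, and the invariant factors of ∂_2 are all 1, so H_1 = Z.
  H_2: rank ker ∂_2 − rank ∂_3 = (16 − 12) − 4 = 0, and the invariant factors of ∂_3 are all 1, so H_2 = 0.
  H_3: rank ker ∂_3 − rank ∂_4 = (5 − 4) − 0 = 1, and there is no ∂_4, so H_3 = Z.

(K is a triangulation of the disjoint union of the 3-sphere S^3 and the cylinder S^1 x I.)

H_0 = Z^2,  H_1 = Z,  H_2 = 0,  H_3 = Z.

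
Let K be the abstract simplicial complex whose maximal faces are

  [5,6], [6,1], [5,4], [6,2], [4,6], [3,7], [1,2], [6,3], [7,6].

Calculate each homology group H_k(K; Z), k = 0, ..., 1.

Take the total order 1 < 2 < 3 < 4 < 5 < 6 < 7 on the vertex set. Then K (dimension 1) consists of the simplices:

  0-simplices (7): [1], [2], [3], [4], [5], [6], [7]
  1-simplices (9): [1,2], [1,6], [2,6], [3,6], [3,7], [4,5], [4,6], [5,6], [6,7]

so the chain groups are C_0 ≅ Z^7, C_1 ≅ Z^9.

∂_1: C_1 → C_0 sends each edge [p,q] (with p < q) to q − p.
The 7×9 boundary matrix has rank 6 and Smith normal form diag(1,1,1,1,1,1).

Computing H_k = (kernel of ∂_k) / (image of ∂_{k+1}):

  H_0: rank C_0 − rank ∂_1 = 7 − 6 = 1, and the invariant factors of ∂_1 are all 1, so H_0 = Z.
  H_1: rank ker ∂_1 − rank ∂_2 = (9 − 6) − 0 = 3, and there is no ∂_2, so H_1 = Z^3.

(K is a triangulation of a wedge of 3 circles.)

H_0 ≅ Z,  H_1 ≅ Z^3.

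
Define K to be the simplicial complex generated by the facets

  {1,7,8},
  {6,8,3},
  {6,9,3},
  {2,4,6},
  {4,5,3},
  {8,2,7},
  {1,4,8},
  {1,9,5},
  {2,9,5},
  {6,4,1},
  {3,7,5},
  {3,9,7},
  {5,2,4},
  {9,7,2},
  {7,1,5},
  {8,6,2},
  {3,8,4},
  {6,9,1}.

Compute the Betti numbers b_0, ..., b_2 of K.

b_0 = 1, b_1 = 1, b_2 = 0.

Take the total order 1 < 2 < 3 < 4 < 5 < 6 < 7 < 8 < 9 on the vertex set. Then K (dimension 2) consists of the simplices:

  0-simplices (9): [1], [2], [3], [4], [5], [6], [7], [8], [9]
  1-simplices (27): (27 of them)
  2-simplices (18): [1,4,6], [1,4,8], [1,5,7], [1,5,9], [1,6,9], [1,7,8], [2,4,5], [2,4,6], [2,5,9], [2,6,8], [2,7,8], [2,7,9], [3,4,5], [3,4,8], [3,5,7], [3,6,8], [3,6,9], [3,7,9]

giving chain groups C_0 ≅ Z^9, C_1 ≅ Z^27, C_2 ≅ Z^18.

∂_1: C_1 → C_0 is given by ∂[p,q] = [q] − [p]. For instance
  ∂[2,9] = [9] − [2].
The 9×27 boundary matrix has rank 8 and Smith normal form diag(1,1,1,1,1,1,1,1).

Boundary ∂_2: C_2 → C_1 sends each 2-simplex [p,q,r] to [q,r] − [p,r] + [p,q]. For instance
  ∂[3,6,8] = [6,8] − [3,8] + [3,6],
  ∂[2,7,8] = [7,8] − [2,8] + [2,7].
This gives a 27×18 integer matrix of rank 18; reducing to Smith normal form yields diagonal entries (1,1,1,1,1,1,1,1,1,1,1,1,1,1,1,1,1,2).

From H_k ≅ ker(∂_k) / im(∂_{k+1}) we obtain:

  H_0: rank C_0 − rank ∂_1 = 9 − 8 = 1, and the invariant factors of ∂_1 are all 1, so H_0 ≅ Z.
  H_1: rank ker ∂_1 − rank ∂_2 = (27 − 8) − 18 = 1, and ∂_2 has invariant factor 2 > 1, so H_1 ≅ Z ⊕ Z/2.
  H_2: rank ker ∂_2 − rank ∂_3 = (18 − 18) − 0 = 0, and there is no ∂_3, so H_2 ≅ 0.

(K is a triangulation of the Klein bottle.)

Hence the Betti numbers are b_0 = 1, b_1 = 1, b_2 = 0.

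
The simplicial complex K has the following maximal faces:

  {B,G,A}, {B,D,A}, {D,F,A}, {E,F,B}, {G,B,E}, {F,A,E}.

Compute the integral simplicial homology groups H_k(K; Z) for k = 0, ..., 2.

H_0 ≅ Z,  H_1 ≅ Z,  H_2 = 0.

K has 6 vertices, 12 edges, 6 triangles.
rank ∂_0 = 0, rank ∂_1 = 5 ⇒ b_0 = 6 − 0 − 5 = 1; all invariant factors of ∂_1 are 1 so no torsion. So H_0 = Z.
rank ∂_1 = 5, rank ∂_2 = 6 ⇒ b_1 = 12 − 5 − 6 = 1; all invariant factors of ∂_2 are 1 so no torsion. So H_1 = Z.
rank ∂_2 = 6, rank ∂_3 = 0 ⇒ b_2 = 6 − 6 − 0 = 0. So H_2 = 0.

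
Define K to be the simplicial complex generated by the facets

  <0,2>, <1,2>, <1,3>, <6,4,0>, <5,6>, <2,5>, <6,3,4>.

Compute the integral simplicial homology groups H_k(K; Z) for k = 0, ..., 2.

H_0 ≅ Z,  H_1 ≅ Z^2,  H_2 = 0.

Order the vertices as 0 < 1 < 2 < 3 < 4 < 5 < 6. Listing each simplex with vertices in this order, K has dimension 2 with simplices:

  0-simplices (7): [0], [1], [2], [3], [4], [5], [6]
  1-simplices (10): [0,2], [0,4], [0,6], [1,2], [1,3], [2,5], [3,4], [3,6], [4,6], [5,6]
  2-simplices (2): [0,4,6], [3,4,6]

giving chain groups C_0 ≅ Z^7, C_1 ≅ Z^10, C_2 ≅ Z^2.

∂_1: C_1 → C_0 is given by ∂[p,q] = [q] − [p].
As a 7×10 matrix over Z this has rank 6, with invariant factors (1,1,1,1,1,1).

The boundary map ∂_2: C_2 → C_1 sends each 2-simplex [p,q,r] to [q,r] − [p,r] + [p,q]. For instance
  ∂[0,4,6] = [4,6] − [0,6] + [0,4],
  ∂[3,4,6] = [4,6] − [3,6] + [3,4].
The 10×2 boundary matrix has rank 2 and Smith normal form diag(1,1).

Reading off H_k = ker ∂_k / im ∂_{k+1}:

  H_0: rank C_0 − rank ∂_1 = 7 − 6 = 1, and the invariant factors of ∂_1 are all 1, so H_0 ≅ Z.
  H_1: rank ker ∂_1 − rank ∂_2 = (10 − 6) − 2 = 2, and the invariant factors of ∂_2 are all 1, so H_1 ≅ Z^2.
  H_2: rank ker ∂_2 − rank ∂_3 = (2 − 2) − 0 = 0, and there is no ∂_3, so H_2 ≅ 0.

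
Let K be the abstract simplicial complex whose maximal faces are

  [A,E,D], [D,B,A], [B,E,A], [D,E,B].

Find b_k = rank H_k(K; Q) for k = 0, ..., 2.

b_0 = 1, b_1 = 0, b_2 = 1.

Fix the vertex order A < B < D < E and write every simplex with vertices in increasing order. Then dim K = 2 and the simplices of K are:

  0-simplices (4): A, B, D, E
  1-simplices (6): AB, AD, AE, BD, BE, DE
  2-simplices (4): ABD, ABE, ADE, BDE

so the chain groups are C_0 ≅ Z^4, C_1 ≅ Z^6, C_2 ≅ Z^4.

∂_1: C_1 → C_0 maps an edge to its endpoints' difference, ∂[p,q] = q − p. For instance
  ∂AB = B − A.
The 4×6 boundary matrix has rank 3 and Smith normal form diag(1,1,1).

Boundary ∂_2: C_2 → C_1 acts by ∂[p,q,r] = [q,r] − [p,r] + [p,q]. For instance
  ∂ABE = BE − AE + AB,
  ∂BDE = DE − BE + BD.
The 6×4 boundary matrix has rank 3 and Smith normal form diag(1,1,1).

Reading off H_k = ker ∂_k / im ∂_{k+1}:

  H_0: rank C_0 − rank ∂_1 = 4 − 3 = 1, and the invariant factors of ∂_1 are all 1, so H_0 = Z.
  H_1: rank ker ∂_1 − rank ∂_2 = (6 − 3) − 3 = 0, and the invariant factors of ∂_2 are all 1, so H_1 = 0.
  H_2: rank ker ∂_2 − rank ∂_3 = (4 − 3) − 0 = 1, and there is no ∂_3, so H_2 = Z.

As a check, the Euler characteristic is 4 − 6 + 4 = 2, which agrees with 1 − 0 + 1 = 2.
(K is a triangulation of the 2-sphere S^2.)

Hence the Betti numbers are b_0 = 1, b_1 = 0, b_2 = 1.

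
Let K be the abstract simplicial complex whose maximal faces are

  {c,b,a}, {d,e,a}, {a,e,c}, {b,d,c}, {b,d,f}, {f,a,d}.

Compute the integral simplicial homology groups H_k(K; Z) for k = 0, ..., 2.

Take the total order a < b < c < d < e < f on the vertex set. Then K (dimension 2) consists of the simplices:

  0-simplices (6): a, b, c, d, e, f
  1-simplices (12): ab, ac, ad, ae, af, bc, bd, bf, cd, ce, de, df
  2-simplices (6): abc, ace, ade, adf, bcd, bdf

so the chain groups are C_0 ≅ Z^6, C_1 ≅ Z^12, C_2 ≅ Z^6.

The boundary map ∂_1: C_1 → C_0 maps an edge to its endpoints' difference, ∂[p,q] = q − p. For instance
  ∂bc = c − b.
As a 6×12 matrix over Z this has rank 5, with invariant factors (1,1,1,1,1).

∂_2: C_2 → C_1 maps a triangle to the signed sum of its edges. For instance
  ∂abc = bc − ac + ab,
  ∂bcd = cd − bd + bc.
The 12×6 boundary matrix has rank 6 and Smith normal form diag(1,1,1,1,1,1).

Computing H_k = (kernel of ∂_k) / (image of ∂_{k+1}):

  H_0: rank C_0 − rank ∂_1 = 6 − 5 = 1, and the invariant factors of ∂_1 are all 1, so H_0 = Z.
  H_1: rank ker ∂_1 − rank ∂_2 = (12 − 5) − 6 = 1, and the invariant factors of ∂_2 are all 1, so H_1 = Z.
  H_2: rank ker ∂_2 − rank ∂_3 = (6 − 6) − 0 = 0, and there is no ∂_3, so H_2 = 0.

As a check, the Euler characteristic is 6 − 12 + 6 = 0, which agrees with 1 − 1 + 0 = 0.

H_0 ≅ Z,  H_1 ≅ Z,  H_2 = 0.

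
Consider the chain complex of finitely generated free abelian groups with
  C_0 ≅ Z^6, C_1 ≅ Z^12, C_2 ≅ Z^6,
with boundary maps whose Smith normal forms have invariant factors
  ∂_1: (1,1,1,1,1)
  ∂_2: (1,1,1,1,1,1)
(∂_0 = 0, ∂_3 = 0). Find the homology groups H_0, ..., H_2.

H_0: b_0 = 6 − 0 − 5 = 1; torsion from ∂_1 factors > 1: none. So H_0 ≅ Z.
H_1: b_1 = 12 − 5 − 6 = 1; torsion from ∂_2 factors > 1: none. So H_1 ≅ Z.
H_2: b_2 = 6 − 6 − 0 = 0; torsion from ∂_3 factors > 1: none. So H_2 ≅ 0.

H_0 ≅ Z,  H_1 ≅ Z,  H_2 = 0.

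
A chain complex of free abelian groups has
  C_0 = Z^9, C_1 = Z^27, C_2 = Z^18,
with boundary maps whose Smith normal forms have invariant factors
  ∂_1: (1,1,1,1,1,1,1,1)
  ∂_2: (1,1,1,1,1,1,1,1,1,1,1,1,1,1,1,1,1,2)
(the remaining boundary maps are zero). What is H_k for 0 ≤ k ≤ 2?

H_0: b_0 = 9 − 0 − 8 = 1; torsion from ∂_1 factors > 1: none. So H_0 = Z.
H_1: b_1 = 27 − 8 − 18 = 1; torsion from ∂_2 factors > 1: [2]. So H_1 = Z ⊕ Z/2Z.
H_2: b_2 = 18 − 18 − 0 = 0; torsion from ∂_3 factors > 1: none. So H_2 = 0.

H_0 = Z,  H_1 = Z ⊕ Z/2Z,  H_2 = 0.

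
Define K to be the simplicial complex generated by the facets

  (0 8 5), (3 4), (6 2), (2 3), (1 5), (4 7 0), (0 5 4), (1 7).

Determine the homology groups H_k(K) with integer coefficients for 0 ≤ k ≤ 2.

H_0 ≅ Z,  H_1 ≅ Z,  H_2 = 0.

We work with the vertex ordering 0 < 1 < 2 < 3 < 4 < 5 < 6 < 7 < 8. The simplices of K, each written with vertices in increasing order, are:

  0-simplices (9): [0], [1], [2], [3], [4], [5], [6], [7], [8]
  1-simplices (12): [0,4], [0,5], [0,7], [0,8], [1,5], [1,7], [2,3], [2,6], [3,4], [4,5], [4,7], [5,8]
  2-simplices (3): [0,4,5], [0,4,7], [0,5,8]

Hence C_0 ≅ Z^9, C_1 ≅ Z^12, C_2 ≅ Z^3.

∂_1: C_1 → C_0 sends each edge [p,q] (with p < q) to q − p. For instance
  ∂[4,5] = [5] − [4].
As a 9×12 matrix over Z this has rank 8, with invariant factors (1,1,1,1,1,1,1,1).

Boundary ∂_2: C_2 → C_1 sends each 2-simplex [p,q,r] to [q,r] − [p,r] + [p,q]. For instance
  ∂[0,4,5] = [4,5] − [0,5] + [0,4],
  ∂[0,4,7] = [4,7] − [0,7] + [0,4].
The 12×3 boundary matrix has rank 3 and Smith normal form diag(1,1,1).

Computing H_k = (kernel of ∂_k) / (image of ∂_{k+1}):

  H_0: rank C_0 − rank ∂_1 = 9 − 8 = 1, and the invariant factors of ∂_1 are all 1, so H_0 = Z.
  H_1: rank ker ∂_1 − rank ∂_2 = (12 − 8) − 3 = 1, and the invariant factors of ∂_2 are all 1, so H_1 = Z.
  H_2: rank ker ∂_2 − rank ∂_3 = (3 − 3) − 0 = 0, and there is no ∂_3, so H_2 = 0.

As a check, the Euler characteristic is 9 − 12 + 3 = 0, which agrees with 1 − 1 + 0 = 0.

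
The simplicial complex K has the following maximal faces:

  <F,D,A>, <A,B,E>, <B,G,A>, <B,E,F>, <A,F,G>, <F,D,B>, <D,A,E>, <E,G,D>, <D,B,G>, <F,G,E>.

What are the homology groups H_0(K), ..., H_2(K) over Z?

H_0 ≅ Z,  H_1 ≅ Z/2,  H_2 = 0.

Take the total order A < B < D < E < F < G on the vertex set. Then K (dimension 2) consists of the simplices:

  0-simplices (6): A, B, D, E, F, G
  1-simplices (15): AB, AD, AE, AF, AG, BD, BE, BF, BG, DE, DF, DG, EF, EG, FG
  2-simplices (10): ABE, ABG, ADE, ADF, AFG, BDF, BDG, BEF, DEG, EFG

so the chain groups are C_0 ≅ Z^6, C_1 ≅ Z^15, C_2 ≅ Z^10.

The boundary map ∂_1: C_1 → C_0 maps an edge to its endpoints' difference, ∂[p,q] = q − p.
The resulting 6×15 matrix has rank 5, and its Smith normal form has invariant factors (1,1,1,1,1).

Boundary ∂_2: C_2 → C_1 sends each 2-simplex [p,q,r] to [q,r] − [p,r] + [p,q]. For instance
  ∂ADE = DE − AE + AD,
  ∂BDF = DF − BF + BD.
This gives a 15×10 integer matrix of rank 10; reducing to Smith normal form yields diagonal entries (1,1,1,1,1,1,1,1,1,2).

Now H_k = ker ∂_k / im ∂_{k+1}, so:

  H_0: rank C_0 − rank ∂_1 = 6 − 5 = 1, and the invariant factors of ∂_1 are all 1, so H_0 = Z.
  H_1: rank ker ∂_1 − rank ∂_2 = (15 − 5) − 10 = 0, and ∂_2 has invariant factor 2 > 1, so H_1 = Z/2.
  H_2: rank ker ∂_2 − rank ∂_3 = (10 − 10) − 0 = 0, and there is no ∂_3, so H_2 = 0.

As a check, the Euler characteristic is 6 − 15 + 10 = 1, which agrees with 1 − 0 + 0 = 1.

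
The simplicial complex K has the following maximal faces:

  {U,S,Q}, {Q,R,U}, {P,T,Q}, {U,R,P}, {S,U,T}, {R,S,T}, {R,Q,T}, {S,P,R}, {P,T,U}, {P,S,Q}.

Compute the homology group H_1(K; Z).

Order the vertices as P < Q < R < S < T < U. Listing each simplex with vertices in this order, K has dimension 2 with simplices:

  0-simplices (6): P, Q, R, S, T, U
  1-simplices (15): PQ, PR, PS, PT, PU, QR, QS, QT, QU, RS, RT, RU, ST, SU, TU
  2-simplices (10): PQS, PQT, PRS, PRU, PTU, QRT, QRU, QSU, RST, STU

Hence C_0 ≅ Z^6, C_1 ≅ Z^15, C_2 ≅ Z^10.

The boundary map ∂_1: C_1 → C_0 is given by ∂[p,q] = [q] − [p].
The resulting 6×15 matrix has rank 5, and its Smith normal form has invariant factors (1,1,1,1,1).

Boundary ∂_2: C_2 → C_1 maps a triangle to the signed sum of its edges. For instance
  ∂PRS = RS − PS + PR,
  ∂PTU = TU − PU + PT.
As a 15×10 matrix over Z this has rank 10, with invariant factors (1,1,1,1,1,1,1,1,1,2).

Reading off H_k = ker ∂_k / im ∂_{k+1}:

  H_1: rank ker ∂_1 − rank ∂_2 = (15 − 5) − 10 = 0, and ∂_2 has invariant factor 2 > 1, so H_1 ≅ Z/2Z.

(K is a triangulation of the real projective plane RP^2.)

H_1 ≅ Z/2Z.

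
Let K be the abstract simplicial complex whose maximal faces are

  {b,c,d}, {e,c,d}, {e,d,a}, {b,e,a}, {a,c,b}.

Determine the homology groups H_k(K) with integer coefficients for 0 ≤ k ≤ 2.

We work with the vertex ordering a < b < c < d < e. The simplices of K, each written with vertices in increasing order, are:

  0-simplices (5): a, b, c, d, e
  1-simplices (10): ab, ac, ad, ae, bc, bd, be, cd, ce, de
  2-simplices (5): abc, abe, ade, bcd, cde

Hence C_0 ≅ Z^5, C_1 ≅ Z^10, C_2 ≅ Z^5.

The boundary map ∂_1: C_1 → C_0 maps an edge to its endpoints' difference, ∂[p,q] = q − p. For instance
  ∂de = e − d.
This gives a 5×10 integer matrix of rank 4; reducing to Smith normal form yields diagonal entries (1,1,1,1).

Boundary ∂_2: C_2 → C_1 acts by ∂[p,q,r] = [q,r] − [p,r] + [p,q]. For instance
  ∂cde = de − ce + cd,
  ∂abe = be − ae + ab.
The 10×5 boundary matrix has rank 5 and Smith normal form diag(1,1,1,1,1).

From H_k ≅ ker(∂_k) / im(∂_{k+1}) we obtain:

  H_0: rank C_0 − rank ∂_1 = 5 − 4 = 1, and the invariant factors of ∂_1 are all 1, so H_0 ≅ Z.
  H_1: rank ker ∂_1 − rank ∂_2 = (10 − 4) − 5 = 1, and the invariant factors of ∂_2 are all 1, so H_1 ≅ Z.
  H_2: rank ker ∂_2 − rank ∂_3 = (5 − 5) − 0 = 0, and there is no ∂_3, so H_2 ≅ 0.

As a check, the Euler characteristic is 5 − 10 + 5 = 0, which agrees with 1 − 1 + 0 = 0.
(K is a triangulation of the Möbius band.)

H_0 ≅ Z,  H_1 ≅ Z,  H_2 = 0.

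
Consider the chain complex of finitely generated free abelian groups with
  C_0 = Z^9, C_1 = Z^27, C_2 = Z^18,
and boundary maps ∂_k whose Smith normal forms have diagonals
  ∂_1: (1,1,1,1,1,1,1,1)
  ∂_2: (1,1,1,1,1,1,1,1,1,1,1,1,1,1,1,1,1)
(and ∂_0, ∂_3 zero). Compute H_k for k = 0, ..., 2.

H_0: b_0 = 9 − 0 − 8 = 1; torsion from ∂_1 factors > 1: none. So H_0 ≅ Z.
H_1: b_1 = 27 − 8 − 17 = 2; torsion from ∂_2 factors > 1: none. So H_1 ≅ Z^2.
H_2: b_2 = 18 − 17 − 0 = 1; torsion from ∂_3 factors > 1: none. So H_2 ≅ Z.

H_0 ≅ Z,  H_1 ≅ Z^2,  H_2 ≅ Z.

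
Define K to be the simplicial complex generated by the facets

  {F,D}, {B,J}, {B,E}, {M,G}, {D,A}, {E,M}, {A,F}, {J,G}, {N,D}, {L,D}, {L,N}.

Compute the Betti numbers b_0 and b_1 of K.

Take the total order A < B < D < E < F < G < J < L < M < N on the vertex set. Then K (dimension 1) consists of the simplices:

  0-simplices (10): A, B, D, E, F, G, J, L, M, N
  1-simplices (11): AD, AF, BE, BJ, DF, DL, DN, EM, GJ, GM, LN

Hence C_0 ≅ Z^10, C_1 ≅ Z^11.

∂_1: C_1 → C_0 maps an edge to its endpoints' difference, ∂[p,q] = q − p. For instance
  ∂AF = F − A.
The resulting 10×11 matrix has rank 8, and its Smith normal form has invariant factors (1,1,1,1,1,1,1,1).

Computing H_k = (kernel of ∂_k) / (image of ∂_{k+1}):

  H_0: rank C_0 − rank ∂_1 = 10 − 8 = 2, and the invariant factors of ∂_1 are all 1, so H_0 ≅ Z^2.
  H_1: rank ker ∂_1 − rank ∂_2 = (11 − 8) − 0 = 3, and there is no ∂_2, so H_1 ≅ Z^3.

Hence the Betti numbers are b_0 = 2, b_1 = 3.

b_0 = 2, b_1 = 3.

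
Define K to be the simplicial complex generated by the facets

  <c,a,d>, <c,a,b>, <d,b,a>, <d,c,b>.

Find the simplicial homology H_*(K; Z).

Take the total order a < b < c < d on the vertex set. Then K (dimension 2) consists of the simplices:

  0-simplices (4): a, b, c, d
  1-simplices (6): ab, ac, ad, bc, bd, cd
  2-simplices (4): abc, abd, acd, bcd

giving chain groups C_0 ≅ Z^4, C_1 ≅ Z^6, C_2 ≅ Z^4.

Boundary ∂_1: C_1 → C_0 maps an edge to its endpoints' difference, ∂[p,q] = q − p.
As a 4×6 matrix over Z this has rank 3, with invariant factors (1,1,1).

The boundary map ∂_2: C_2 → C_1 acts by ∂[p,q,r] = [q,r] − [p,r] + [p,q]. For instance
  ∂abd = bd − ad + ab,
  ∂acd = cd − ad + ac.
As a 6×4 matrix over Z this has rank 3, with invariant factors (1,1,1).

Computing H_k = (kernel of ∂_k) / (image of ∂_{k+1}):

  H_0: rank C_0 − rank ∂_1 = 4 − 3 = 1, and the invariant factors of ∂_1 are all 1, so H_0 ≅ Z.
  H_1: rank ker ∂_1 − rank ∂_2 = (6 − 3) − 3 = 0, and the invariant factors of ∂_2 are all 1, so H_1 ≅ 0.
  H_2: rank ker ∂_2 − rank ∂_3 = (4 − 3) − 0 = 1, and there is no ∂_3, so H_2 ≅ Z.

(K is a triangulation of the 2-sphere S^2.)

H_0 = Z,  H_1 = 0,  H_2 = Z.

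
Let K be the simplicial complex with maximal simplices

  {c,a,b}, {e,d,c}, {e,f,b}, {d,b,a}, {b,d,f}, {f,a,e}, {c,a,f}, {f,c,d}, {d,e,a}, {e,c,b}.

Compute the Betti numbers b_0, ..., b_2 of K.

b_0 = 1, b_1 = 0, b_2 = 0.

Fix the vertex order a < b < c < d < e < f and write every simplex with vertices in increasing order. Then dim K = 2 and the simplices of K are:

  0-simplices (6): a, b, c, d, e, f
  1-simplices (15): ab, ac, ad, ae, af, bc, bd, be, bf, cd, ce, cf, de, df, ef
  2-simplices (10): abc, abd, acf, ade, aef, bce, bdf, bef, cde, cdf

Hence C_0 ≅ Z^6, C_1 ≅ Z^15, C_2 ≅ Z^10.

The boundary map ∂_1: C_1 → C_0 sends each edge [p,q] (with p < q) to q − p. For instance
  ∂af = f − a.
The resulting 6×15 matrix has rank 5, and its Smith normal form has invariant factors (1,1,1,1,1).

∂_2: C_2 → C_1 sends each 2-simplex [p,q,r] to [q,r] − [p,r] + [p,q]. For instance
  ∂bef = ef − bf + be,
  ∂acf = cf − af + ac.
The resulting 15×10 matrix has rank 10, and its Smith normal form has invariant factors (1,1,1,1,1,1,1,1,1,2).

Computing H_k = (kernel of ∂_k) / (image of ∂_{k+1}):

  H_0: rank C_0 − rank ∂_1 = 6 − 5 = 1, and the invariant factors of ∂_1 are all 1, so H_0 ≅ Z.
  H_1: rank ker ∂_1 − rank ∂_2 = (15 − 5) − 10 = 0, and ∂_2 has invariant factor 2 > 1, so H_1 ≅ Z_2.
  H_2: rank ker ∂_2 − rank ∂_3 = (10 − 10) − 0 = 0, and there is no ∂_3, so H_2 ≅ 0.

Hence the Betti numbers are b_0 = 1, b_1 = 0, b_2 = 0.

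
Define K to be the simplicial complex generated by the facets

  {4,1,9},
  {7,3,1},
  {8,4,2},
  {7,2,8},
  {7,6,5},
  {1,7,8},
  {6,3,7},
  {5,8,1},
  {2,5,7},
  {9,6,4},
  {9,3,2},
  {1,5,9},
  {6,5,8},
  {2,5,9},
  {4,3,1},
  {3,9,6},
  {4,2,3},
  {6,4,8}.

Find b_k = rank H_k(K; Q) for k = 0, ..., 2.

Take the total order 1 < 2 < 3 < 4 < 5 < 6 < 7 < 8 < 9 on the vertex set. Then K (dimension 2) consists of the simplices:

  0-simplices (9): [1], [2], [3], [4], [5], [6], [7], [8], [9]
  1-simplices (27): (27 of them)
  2-simplices (18): [1,3,4], [1,3,7], [1,4,9], [1,5,8], [1,5,9], [1,7,8], [2,3,4], [2,3,9], [2,4,8], [2,5,7], [2,5,9], [2,7,8], [3,6,7], [3,6,9], [4,6,8], [4,6,9], [5,6,7], [5,6,8]

Hence C_0 ≅ Z^9, C_1 ≅ Z^27, C_2 ≅ Z^18.

∂_1: C_1 → C_0 sends each edge [p,q] (with p < q) to q − p.
The 9×27 boundary matrix has rank 8 and Smith normal form diag(1,1,1,1,1,1,1,1).

Boundary ∂_2: C_2 → C_1 acts by ∂[p,q,r] = [q,r] − [p,r] + [p,q]. For instance
  ∂[2,7,8] = [7,8] − [2,8] + [2,7],
  ∂[2,3,9] = [3,9] − [2,9] + [2,3].
As a 27×18 matrix over Z this has rank 18, with invariant factors (1,1,1,1,1,1,1,1,1,1,1,1,1,1,1,1,1,2).

Computing H_k = (kernel of ∂_k) / (image of ∂_{k+1}):

  H_0: rank C_0 − rank ∂_1 = 9 − 8 = 1, and the invariant factors of ∂_1 are all 1, so H_0 = Z.
  H_1: rank ker ∂_1 − rank ∂_2 = (27 − 8) − 18 = 1, and ∂_2 has invariant factor 2 > 1, so H_1 = Z ⊕ Z_2.
  H_2: rank ker ∂_2 − rank ∂_3 = (18 − 18) − 0 = 0, and there is no ∂_3, so H_2 = 0.

(K is a triangulation of the Klein bottle.)

Hence the Betti numbers are b_0 = 1, b_1 = 1, b_2 = 0.

b_0 = 1, b_1 = 1, b_2 = 0.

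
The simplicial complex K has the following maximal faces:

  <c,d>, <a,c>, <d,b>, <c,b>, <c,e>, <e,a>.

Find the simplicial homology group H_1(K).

H_1 = Z^2.

Order the vertices as a < b < c < d < e. Listing each simplex with vertices in this order, K has dimension 1 with simplices:

  0-simplices (5): a, b, c, d, e
  1-simplices (6): ac, ae, bc, bd, cd, ce

giving chain groups C_0 ≅ Z^5, C_1 ≅ Z^6.

The boundary map ∂_1: C_1 → C_0 maps an edge to its endpoints' difference, ∂[p,q] = q − p. For instance
  ∂ae = e − a.
As a 5×6 matrix over Z this has rank 4, with invariant factors (1,1,1,1).

Computing H_k = (kernel of ∂_k) / (image of ∂_{k+1}):

  H_1: rank ker ∂_1 − rank ∂_2 = (6 − 4) − 0 = 2, and there is no ∂_2, so H_1 ≅ Z^2.

(K is a triangulation of a wedge of 2 circles.)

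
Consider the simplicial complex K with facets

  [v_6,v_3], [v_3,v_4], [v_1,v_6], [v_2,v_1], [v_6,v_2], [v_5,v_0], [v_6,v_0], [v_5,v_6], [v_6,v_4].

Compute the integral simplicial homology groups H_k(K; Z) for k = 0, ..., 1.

K has 7 vertices, 9 edges.
rank ∂_0 = 0, rank ∂_1 = 6 ⇒ b_0 = 7 − 0 − 6 = 1; all invariant factors of ∂_1 are 1 so no torsion. So H_0 = Z.
rank ∂_1 = 6, rank ∂_2 = 0 ⇒ b_1 = 9 − 6 − 0 = 3. So H_1 = Z^3.

H_0 ≅ Z,  H_1 ≅ Z^3.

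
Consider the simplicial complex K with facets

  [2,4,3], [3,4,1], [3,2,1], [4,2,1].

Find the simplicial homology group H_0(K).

Take the total order 1 < 2 < 3 < 4 on the vertex set. Then K (dimension 2) consists of the simplices:

  0-simplices (4): [1], [2], [3], [4]
  1-simplices (6): [1,2], [1,3], [1,4], [2,3], [2,4], [3,4]
  2-simplices (4): [1,2,3], [1,2,4], [1,3,4], [2,3,4]

giving chain groups C_0 ≅ Z^4, C_1 ≅ Z^6, C_2 ≅ Z^4.

∂_1: C_1 → C_0 maps an edge to its endpoints' difference, ∂[p,q] = q − p. For instance
  ∂[2,3] = [3] − [2].
The resulting 4×6 matrix has rank 3, and its Smith normal form has invariant factors (1,1,1).

Boundary ∂_2: C_2 → C_1 sends each 2-simplex [p,q,r] to [q,r] − [p,r] + [p,q]. For instance
  ∂[2,3,4] = [3,4] − [2,4] + [2,3],
  ∂[1,2,4] = [2,4] − [1,4] + [1,2].
The resulting 6×4 matrix has rank 3, and its Smith normal form has invariant factors (1,1,1).

Now H_k = ker ∂_k / im ∂_{k+1}, so:

  H_0: rank C_0 − rank ∂_1 = 4 − 3 = 1, and the invariant factors of ∂_1 are all 1, so H_0 ≅ Z.

(K is a triangulation of the 2-sphere S^2.)

H_0 ≅ Z.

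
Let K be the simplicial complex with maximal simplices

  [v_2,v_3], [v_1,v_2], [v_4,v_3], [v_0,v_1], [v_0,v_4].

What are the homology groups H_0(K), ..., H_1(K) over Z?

K has 5 vertices, 5 edges.
rank ∂_0 = 0, rank ∂_1 = 4 ⇒ b_0 = 5 − 0 − 4 = 1; all invariant factors of ∂_1 are 1 so no torsion. So H_0 ≅ Z.
rank ∂_1 = 4, rank ∂_2 = 0 ⇒ b_1 = 5 − 4 − 0 = 1. So H_1 ≅ Z.

H_0 = Z,  H_1 = Z.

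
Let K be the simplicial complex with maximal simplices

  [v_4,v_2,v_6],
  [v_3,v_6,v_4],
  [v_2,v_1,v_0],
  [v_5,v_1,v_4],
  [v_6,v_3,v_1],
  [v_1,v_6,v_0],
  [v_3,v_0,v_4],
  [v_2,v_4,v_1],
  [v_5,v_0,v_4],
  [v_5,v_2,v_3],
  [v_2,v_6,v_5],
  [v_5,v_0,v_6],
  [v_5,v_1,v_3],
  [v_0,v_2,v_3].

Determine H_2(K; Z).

K has 7 vertices, 21 edges, 14 triangles.
rank ∂_2 = 13, rank ∂_3 = 0 ⇒ b_2 = 14 − 13 − 0 = 1. So H_2 = Z.

H_2 = Z.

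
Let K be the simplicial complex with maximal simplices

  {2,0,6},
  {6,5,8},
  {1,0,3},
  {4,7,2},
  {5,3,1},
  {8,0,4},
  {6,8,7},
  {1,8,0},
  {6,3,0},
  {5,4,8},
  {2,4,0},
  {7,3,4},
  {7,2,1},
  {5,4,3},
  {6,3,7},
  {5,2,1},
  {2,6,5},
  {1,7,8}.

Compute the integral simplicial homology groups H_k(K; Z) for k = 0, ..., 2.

H_0 = Z,  H_1 = Z^2,  H_2 = Z.

Fix the vertex order 0 < 1 < 2 < 3 < 4 < 5 < 6 < 7 < 8 and write every simplex with vertices in increasing order. Then dim K = 2 and the simplices of K are:

  0-simplices (9): [0], [1], [2], [3], [4], [5], [6], [7], [8]
  1-simplices (27): (27 of them)
  2-simplices (18): [0,1,3], [0,1,8], [0,2,4], [0,2,6], [0,3,6], [0,4,8], [1,2,5], [1,2,7], [1,3,5], [1,7,8], [2,4,7], [2,5,6], [3,4,5], [3,4,7], [3,6,7], [4,5,8], [5,6,8], [6,7,8]

Hence C_0 ≅ Z^9, C_1 ≅ Z^27, C_2 ≅ Z^18.

Boundary ∂_1: C_1 → C_0 sends each edge [p,q] (with p < q) to q − p. For instance
  ∂[1,8] = [8] − [1].
This gives a 9×27 integer matrix of rank 8; reducing to Smith normal form yields diagonal entries (1,1,1,1,1,1,1,1).

The boundary map ∂_2: C_2 → C_1 acts by ∂[p,q,r] = [q,r] − [p,r] + [p,q]. For instance
  ∂[1,3,5] = [3,5] − [1,5] + [1,3],
  ∂[0,2,4] = [2,4] − [0,4] + [0,2].
The resulting 27×18 matrix has rank 17, and its Smith normal form has invariant factors (1,1,1,1,1,1,1,1,1,1,1,1,1,1,1,1,1).

Reading off H_k = ker ∂_k / im ∂_{k+1}:

  H_0: rank C_0 − rank ∂_1 = 9 − 8 = 1, and the invariant factors of ∂_1 are all 1, so H_0 ≅ Z.
  H_1: rank ker ∂_1 − rank ∂_2 = (27 − 8) − 17 = 2, and the invariant factors of ∂_2 are all 1, so H_1 ≅ Z^2.
  H_2: rank ker ∂_2 − rank ∂_3 = (18 − 17) − 0 = 1, and there is no ∂_3, so H_2 ≅ Z.

As a check, the Euler characteristic is 9 − 27 + 18 = 0, which agrees with 1 − 2 + 1 = 0.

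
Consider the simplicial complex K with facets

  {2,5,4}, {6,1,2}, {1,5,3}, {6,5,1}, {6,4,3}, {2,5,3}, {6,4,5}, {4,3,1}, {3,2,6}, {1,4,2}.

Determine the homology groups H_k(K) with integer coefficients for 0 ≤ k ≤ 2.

H_0 ≅ Z,  H_1 ≅ Z/2,  H_2 = 0.

We work with the vertex ordering 1 < 2 < 3 < 4 < 5 < 6. The simplices of K, each written with vertices in increasing order, are:

  0-simplices (6): [1], [2], [3], [4], [5], [6]
  1-simplices (15): [1,2], [1,3], [1,4], [1,5], [1,6], [2,3], [2,4], [2,5], [2,6], [3,4], [3,5], [3,6], [4,5], [4,6], [5,6]
  2-simplices (10): [1,2,4], [1,2,6], [1,3,4], [1,3,5], [1,5,6], [2,3,5], [2,3,6], [2,4,5], [3,4,6], [4,5,6]

Hence C_0 ≅ Z^6, C_1 ≅ Z^15, C_2 ≅ Z^10.

Boundary ∂_1: C_1 → C_0 is given by ∂[p,q] = [q] − [p]. For instance
  ∂[3,5] = [5] − [3].
The resulting 6×15 matrix has rank 5, and its Smith normal form has invariant factors (1,1,1,1,1).

Boundary ∂_2: C_2 → C_1 maps a triangle to the signed sum of its edges. For instance
  ∂[1,5,6] = [5,6] − [1,6] + [1,5],
  ∂[3,4,6] = [4,6] − [3,6] + [3,4].
This gives a 15×10 integer matrix of rank 10; reducing to Smith normal form yields diagonal entries (1,1,1,1,1,1,1,1,1,2).

Computing H_k = (kernel of ∂_k) / (image of ∂_{k+1}):

  H_0: rank C_0 − rank ∂_1 = 6 − 5 = 1, and the invariant factors of ∂_1 are all 1, so H_0 = Z.
  H_1: rank ker ∂_1 − rank ∂_2 = (15 − 5) − 10 = 0, and ∂_2 has invariant factor 2 > 1, so H_1 = Z/2.
  H_2: rank ker ∂_2 − rank ∂_3 = (10 − 10) − 0 = 0, and there is no ∂_3, so H_2 = 0.

As a check, the Euler characteristic is 6 − 15 + 10 = 1, which agrees with 1 − 0 + 0 = 1.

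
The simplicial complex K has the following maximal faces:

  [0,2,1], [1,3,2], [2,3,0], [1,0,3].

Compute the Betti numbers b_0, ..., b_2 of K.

b_0 = 1, b_1 = 0, b_2 = 1.

Take the total order 0 < 1 < 2 < 3 on the vertex set. Then K (dimension 2) consists of the simplices:

  0-simplices (4): [0], [1], [2], [3]
  1-simplices (6): [0,1], [0,2], [0,3], [1,2], [1,3], [2,3]
  2-simplices (4): [0,1,2], [0,1,3], [0,2,3], [1,2,3]

giving chain groups C_0 ≅ Z^4, C_1 ≅ Z^6, C_2 ≅ Z^4.

∂_1: C_1 → C_0 sends each edge [p,q] (with p < q) to q − p. For instance
  ∂[2,3] = [3] − [2].
This gives a 4×6 integer matrix of rank 3; reducing to Smith normal form yields diagonal entries (1,1,1).

Boundary ∂_2: C_2 → C_1 acts by ∂[p,q,r] = [q,r] − [p,r] + [p,q]. For instance
  ∂[0,1,3] = [1,3] − [0,3] + [0,1],
  ∂[0,1,2] = [1,2] − [0,2] + [0,1].
As a 6×4 matrix over Z this has rank 3, with invariant factors (1,1,1).

From H_k ≅ ker(∂_k) / im(∂_{k+1}) we obtain:

  H_0: rank C_0 − rank ∂_1 = 4 − 3 = 1, and the invariant factors of ∂_1 are all 1, so H_0 = Z.
  H_1: rank ker ∂_1 − rank ∂_2 = (6 − 3) − 3 = 0, and the invariant factors of ∂_2 are all 1, so H_1 = 0.
  H_2: rank ker ∂_2 − rank ∂_3 = (4 − 3) − 0 = 1, and there is no ∂_3, so H_2 = Z.

As a check, the Euler characteristic is 4 − 6 + 4 = 2, which agrees with 1 − 0 + 1 = 2.

Hence the Betti numbers are b_0 = 1, b_1 = 0, b_2 = 1.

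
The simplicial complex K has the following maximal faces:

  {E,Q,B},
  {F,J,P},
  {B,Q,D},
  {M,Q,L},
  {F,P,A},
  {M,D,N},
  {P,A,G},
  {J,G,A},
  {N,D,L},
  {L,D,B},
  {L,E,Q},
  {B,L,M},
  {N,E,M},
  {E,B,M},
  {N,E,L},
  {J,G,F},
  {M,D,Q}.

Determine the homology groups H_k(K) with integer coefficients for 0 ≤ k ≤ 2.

H_0 ≅ Z^2,  H_1 ≅ Z ⊕ Z_2,  H_2 = 0.

K has 12 vertices, 28 edges, 17 triangles.
rank ∂_0 = 0, rank ∂_1 = 10 ⇒ b_0 = 12 − 0 − 10 = 2; all invariant factors of ∂_1 are 1 so no torsion. So H_0 ≅ Z^2.
rank ∂_1 = 10, rank ∂_2 = 17 ⇒ b_1 = 28 − 10 − 17 = 1; ∂_2 has invariant factor(s) [2] giving torsion. So H_1 ≅ Z ⊕ Z_2.
rank ∂_2 = 17, rank ∂_3 = 0 ⇒ b_2 = 17 − 17 − 0 = 0. So H_2 ≅ 0.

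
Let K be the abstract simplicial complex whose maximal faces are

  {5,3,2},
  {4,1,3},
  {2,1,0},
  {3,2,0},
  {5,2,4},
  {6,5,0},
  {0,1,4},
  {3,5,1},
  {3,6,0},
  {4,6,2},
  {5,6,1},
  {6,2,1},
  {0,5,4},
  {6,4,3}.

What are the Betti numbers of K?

K has 7 vertices, 21 edges, 14 triangles.
rank ∂_0 = 0, rank ∂_1 = 6 ⇒ b_0 = 7 − 0 − 6 = 1; all invariant factors of ∂_1 are 1 so no torsion. So H_0 ≅ Z.
rank ∂_1 = 6, rank ∂_2 = 13 ⇒ b_1 = 21 − 6 − 13 = 2; all invariant factors of ∂_2 are 1 so no torsion. So H_1 ≅ Z^2.
rank ∂_2 = 13, rank ∂_3 = 0 ⇒ b_2 = 14 − 13 − 0 = 1. So H_2 ≅ Z.

b_0 = 1, b_1 = 2, b_2 = 1.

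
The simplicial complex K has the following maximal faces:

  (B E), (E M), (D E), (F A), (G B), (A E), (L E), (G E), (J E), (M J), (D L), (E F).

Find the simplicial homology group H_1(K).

H_1 ≅ Z^4.

Order the vertices as A < B < D < E < F < G < J < L < M. Listing each simplex with vertices in this order, K has dimension 1 with simplices:

  0-simplices (9): A, B, D, E, F, G, J, L, M
  1-simplices (12): AE, AF, BE, BG, DE, DL, EF, EG, EJ, EL, EM, JM

giving chain groups C_0 ≅ Z^9, C_1 ≅ Z^12.

The boundary map ∂_1: C_1 → C_0 is given by ∂[p,q] = [q] − [p].
The resulting 9×12 matrix has rank 8, and its Smith normal form has invariant factors (1,1,1,1,1,1,1,1).

Now H_k = ker ∂_k / im ∂_{k+1}, so:

  H_1: rank ker ∂_1 − rank ∂_2 = (12 − 8) − 0 = 4, and there is no ∂_2, so H_1 ≅ Z^4.

(K is a triangulation of a wedge of 4 circles.)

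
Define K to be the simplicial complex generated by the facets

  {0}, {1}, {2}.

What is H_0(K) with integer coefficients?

Take the total order 0 < 1 < 2 on the vertex set. Then K (dimension 0) consists of the simplices:

  0-simplices (3): [0], [1], [2]

giving chain groups C_0 ≅ Z^3.

Computing H_k = (kernel of ∂_k) / (image of ∂_{k+1}):

  H_0: rank C_0 − rank ∂_1 = 3 − 0 = 3, and there is no ∂_1, so H_0 ≅ Z^3.

H_0 = Z^3.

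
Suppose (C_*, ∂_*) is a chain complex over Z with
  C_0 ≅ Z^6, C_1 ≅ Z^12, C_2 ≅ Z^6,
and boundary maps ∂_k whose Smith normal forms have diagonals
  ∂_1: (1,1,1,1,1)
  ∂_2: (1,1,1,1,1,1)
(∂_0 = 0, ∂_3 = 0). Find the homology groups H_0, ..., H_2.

H_0: b_0 = 6 − 0 − 5 = 1; torsion from ∂_1 factors > 1: none. So H_0 = Z.
H_1: b_1 = 12 − 5 − 6 = 1; torsion from ∂_2 factors > 1: none. So H_1 = Z.
H_2: b_2 = 6 − 6 − 0 = 0; torsion from ∂_3 factors > 1: none. So H_2 = 0.

H_0 = Z,  H_1 = Z,  H_2 = 0.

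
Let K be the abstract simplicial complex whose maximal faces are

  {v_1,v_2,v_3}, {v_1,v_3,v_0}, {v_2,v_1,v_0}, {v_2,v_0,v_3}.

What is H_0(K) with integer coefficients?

H_0 = Z.

We work with the vertex ordering v_0 < v_1 < v_2 < v_3. The simplices of K, each written with vertices in increasing order, are:

  0-simplices (4): [v_0], [v_1], [v_2], [v_3]
  1-simplices (6): [v_0,v_1], [v_0,v_2], [v_0,v_3], [v_1,v_2], [v_1,v_3], [v_2,v_3]
  2-simplices (4): [v_0,v_1,v_2], [v_0,v_1,v_3], [v_0,v_2,v_3], [v_1,v_2,v_3]

giving chain groups C_0 ≅ Z^4, C_1 ≅ Z^6, C_2 ≅ Z^4.

∂_1: C_1 → C_0 sends each edge [p,q] (with p < q) to q − p. For instance
  ∂[v_1,v_2] = [v_2] − [v_1].
This gives a 4×6 integer matrix of rank 3; reducing to Smith normal form yields diagonal entries (1,1,1).

∂_2: C_2 → C_1 acts by ∂[p,q,r] = [q,r] − [p,r] + [p,q]. For instance
  ∂[v_0,v_2,v_3] = [v_2,v_3] − [v_0,v_3] + [v_0,v_2],
  ∂[v_0,v_1,v_3] = [v_1,v_3] − [v_0,v_3] + [v_0,v_1].
This gives a 6×4 integer matrix of rank 3; reducing to Smith normal form yields diagonal entries (1,1,1).

Reading off H_k = ker ∂_k / im ∂_{k+1}:

  H_0: rank C_0 − rank ∂_1 = 4 − 3 = 1, and the invariant factors of ∂_1 are all 1, so H_0 = Z.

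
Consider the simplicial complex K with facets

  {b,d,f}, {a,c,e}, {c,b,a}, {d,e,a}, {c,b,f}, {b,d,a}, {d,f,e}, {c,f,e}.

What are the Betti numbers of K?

b_0 = 1, b_1 = 0, b_2 = 1.

We work with the vertex ordering a < b < c < d < e < f. The simplices of K, each written with vertices in increasing order, are:

  0-simplices (6): a, b, c, d, e, f
  1-simplices (12): ab, ac, ad, ae, bc, bd, bf, ce, cf, de, df, ef
  2-simplices (8): abc, abd, ace, ade, bcf, bdf, cef, def

giving chain groups C_0 ≅ Z^6, C_1 ≅ Z^12, C_2 ≅ Z^8.

The boundary map ∂_1: C_1 → C_0 is given by ∂[p,q] = [q] − [p].
As a 6×12 matrix over Z this has rank 5, with invariant factors (1,1,1,1,1).

The boundary map ∂_2: C_2 → C_1 acts by ∂[p,q,r] = [q,r] − [p,r] + [p,q]. For instance
  ∂abc = bc − ac + ab,
  ∂abd = bd − ad + ab.
The 12×8 boundary matrix has rank 7 and Smith normal form diag(1,1,1,1,1,1,1).

Now H_k = ker ∂_k / im ∂_{k+1}, so:

  H_0: rank C_0 − rank ∂_1 = 6 − 5 = 1, and the invariant factors of ∂_1 are all 1, so H_0 ≅ Z.
  H_1: rank ker ∂_1 − rank ∂_2 = (12 − 5) − 7 = 0, and the invariant factors of ∂_2 are all 1, so H_1 ≅ 0.
  H_2: rank ker ∂_2 − rank ∂_3 = (8 − 7) − 0 = 1, and there is no ∂_3, so H_2 ≅ Z.

(K is a triangulation of the 2-sphere S^2.)

Hence the Betti numbers are b_0 = 1, b_1 = 0, b_2 = 1.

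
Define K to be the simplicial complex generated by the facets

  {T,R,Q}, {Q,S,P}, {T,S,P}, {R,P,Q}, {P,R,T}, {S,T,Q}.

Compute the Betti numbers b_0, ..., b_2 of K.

Fix the vertex order P < Q < R < S < T and write every simplex with vertices in increasing order. Then dim K = 2 and the simplices of K are:

  0-simplices (5): P, Q, R, S, T
  1-simplices (9): PQ, PR, PS, PT, QR, QS, QT, RT, ST
  2-simplices (6): PQR, PQS, PRT, PST, QRT, QST

so the chain groups are C_0 ≅ Z^5, C_1 ≅ Z^9, C_2 ≅ Z^6.

Boundary ∂_1: C_1 → C_0 is given by ∂[p,q] = [q] − [p]. For instance
  ∂ST = T − S.
The 5×9 boundary matrix has rank 4 and Smith normal form diag(1,1,1,1).

∂_2: C_2 → C_1 maps a triangle to the signed sum of its edges. For instance
  ∂PQS = QS − PS + PQ,
  ∂PRT = RT − PT + PR.
The 9×6 boundary matrix has rank 5 and Smith normal form diag(1,1,1,1,1).

Reading off H_k = ker ∂_k / im ∂_{k+1}:

  H_0: rank C_0 − rank ∂_1 = 5 − 4 = 1, and the invariant factors of ∂_1 are all 1, so H_0 = Z.
  H_1: rank ker ∂_1 − rank ∂_2 = (9 − 4) − 5 = 0, and the invariant factors of ∂_2 are all 1, so H_1 = 0.
  H_2: rank ker ∂_2 − rank ∂_3 = (6 − 5) − 0 = 1, and there is no ∂_3, so H_2 = Z.

As a check, the Euler characteristic is 5 − 9 + 6 = 2, which agrees with 1 − 0 + 1 = 2.

Hence the Betti numbers are b_0 = 1, b_1 = 0, b_2 = 1.

b_0 = 1, b_1 = 0, b_2 = 1.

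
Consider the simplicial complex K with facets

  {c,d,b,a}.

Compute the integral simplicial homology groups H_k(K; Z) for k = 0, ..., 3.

Take the total order a < b < c < d on the vertex set. Then K (dimension 3) consists of the simplices:

  0-simplices (4): a, b, c, d
  1-simplices (6): ab, ac, ad, bc, bd, cd
  2-simplices (4): abc, abd, acd, bcd
  3-simplices (1): abcd

Hence C_0 ≅ Z^4, C_1 ≅ Z^6, C_2 ≅ Z^4, C_3 ≅ Z^1.

Boundary ∂_1: C_1 → C_0 maps an edge to its endpoints' difference, ∂[p,q] = q − p.
As a 4×6 matrix over Z this has rank 3, with invariant factors (1,1,1).

The boundary map ∂_2: C_2 → C_1 sends each 2-simplex [p,q,r] to [q,r] − [p,r] + [p,q]. For instance
  ∂abc = bc − ac + ab,
  ∂acd = cd − ad + ac.
The resulting 6×4 matrix has rank 3, and its Smith normal form has invariant factors (1,1,1).

∂_3: C_3 → C_2 sends each 3-simplex σ to the alternating sum Σ_i (−1)^i (σ with its i-th vertex removed). For instance
  ∂abcd = bcd − acd + abd − abc.
The 4×1 boundary matrix has rank 1 and Smith normal form diag(1).

Now H_k = ker ∂_k / im ∂_{k+1}, so:

  H_0: rank C_0 − rank ∂_1 = 4 − 3 = 1, and the invariant factors of ∂_1 are all 1, so H_0 ≅ Z.
  H_1: rank ker ∂_1 − rank ∂_2 = (6 − 3) − 3 = 0, and the invariant factors of ∂_2 are all 1, so H_1 ≅ 0.
  H_2: rank ker ∂_2 − rank ∂_3 = (4 − 3) − 1 = 0, and the invariant factors of ∂_3 are all 1, so H_2 ≅ 0.
  H_3: rank ker ∂_3 − rank ∂_4 = (1 − 1) − 0 = 0, and there is no ∂_4, so H_3 ≅ 0.

(K is a triangulation of the 3-simplex.)

H_0 = Z,  H_1 = 0,  H_2 = 0,  H_3 = 0.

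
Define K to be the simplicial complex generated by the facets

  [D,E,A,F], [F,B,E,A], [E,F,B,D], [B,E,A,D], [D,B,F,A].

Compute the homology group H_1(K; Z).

H_1 = 0.

Fix the vertex order A < B < D < E < F and write every simplex with vertices in increasing order. Then dim K = 3 and the simplices of K are:

  0-simplices (5): A, B, D, E, F
  1-simplices (10): AB, AD, AE, AF, BD, BE, BF, DE, DF, EF
  2-simplices (10): ABD, ABE, ABF, ADE, ADF, AEF, BDE, BDF, BEF, DEF
  3-simplices (5): ABDE, ABDF, ABEF, ADEF, BDEF

giving chain groups C_0 ≅ Z^5, C_1 ≅ Z^10, C_2 ≅ Z^10, C_3 ≅ Z^5.

∂_1: C_1 → C_0 is given by ∂[p,q] = [q] − [p]. For instance
  ∂AB = B − A.
The resulting 5×10 matrix has rank 4, and its Smith normal form has invariant factors (1,1,1,1).

∂_2: C_2 → C_1 maps a triangle to the signed sum of its edges. For instance
  ∂ABF = BF − AF + AB,
  ∂BDF = DF − BF + BD.
As a 10×10 matrix over Z this has rank 6, with invariant factors (1,1,1,1,1,1).

∂_3: C_3 → C_2 sends each 3-simplex σ to the alternating sum Σ_i (−1)^i (σ with its i-th vertex removed). For instance
  ∂ABEF = BEF − AEF + ABF − ABE,
  ∂ADEF = DEF − AEF + ADF − ADE.
The resulting 10×5 matrix has rank 4, and its Smith normal form has invariant factors (1,1,1,1).

Now H_k = ker ∂_k / im ∂_{k+1}, so:

  H_1: rank ker ∂_1 − rank ∂_2 = (10 − 4) − 6 = 0, and the invariant factors of ∂_2 are all 1, so H_1 = 0.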